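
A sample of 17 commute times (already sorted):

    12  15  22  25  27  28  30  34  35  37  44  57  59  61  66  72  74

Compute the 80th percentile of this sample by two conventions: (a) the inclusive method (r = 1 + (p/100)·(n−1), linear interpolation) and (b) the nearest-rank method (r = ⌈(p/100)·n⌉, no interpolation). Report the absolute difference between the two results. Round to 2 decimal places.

n = 17.
(a) r = 13.8; between ranks 13 (59) and 14 (61): 60.6.
(b) the nearest-rank method: rank 14 → 61.
|60.6 − 61| = 0.4.

0.40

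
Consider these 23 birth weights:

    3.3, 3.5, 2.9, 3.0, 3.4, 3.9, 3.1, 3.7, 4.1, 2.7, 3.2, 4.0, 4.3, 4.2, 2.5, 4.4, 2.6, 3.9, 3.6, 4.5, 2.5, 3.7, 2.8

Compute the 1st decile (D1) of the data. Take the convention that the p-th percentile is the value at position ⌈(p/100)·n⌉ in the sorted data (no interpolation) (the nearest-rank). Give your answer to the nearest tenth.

Sorted: 2.5, 2.5, 2.6, 2.7, 2.8, 2.9, 3.0, 3.1, 3.2, 3.3, 3.4, 3.5, 3.6, 3.7, 3.7, 3.9, 3.9, 4.0, 4.1, 4.2, 4.3, 4.4, 4.5.
n = 23.
Position = ⌈10/100 · 23⌉ = ⌈2.3⌉ = 3.
The value at rank 3 is 2.6.

2.6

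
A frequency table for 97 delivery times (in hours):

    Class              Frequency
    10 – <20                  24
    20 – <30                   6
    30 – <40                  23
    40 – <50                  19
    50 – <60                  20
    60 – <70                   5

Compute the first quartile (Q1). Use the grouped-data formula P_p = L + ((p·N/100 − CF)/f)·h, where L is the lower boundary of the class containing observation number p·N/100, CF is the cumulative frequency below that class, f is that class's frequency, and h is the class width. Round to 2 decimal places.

N = 97; target position k = 25/100 · 97 = 24.25.
Cumulative frequencies: 24, 30, 53, 72, 92, 97.
Observation 24.25 falls in the class 20 – <30.
L = 20, CF = 24, f = 6, h = 10.
P25 = 20 + ((24.25 − 24)/6)·10 = 20 + 0.416667 = 20.4167.

20.42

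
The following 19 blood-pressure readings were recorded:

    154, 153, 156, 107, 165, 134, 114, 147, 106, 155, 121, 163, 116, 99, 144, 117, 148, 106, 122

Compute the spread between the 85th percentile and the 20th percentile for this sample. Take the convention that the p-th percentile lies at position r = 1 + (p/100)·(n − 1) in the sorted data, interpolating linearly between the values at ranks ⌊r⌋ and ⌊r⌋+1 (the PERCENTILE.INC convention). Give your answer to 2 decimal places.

Sorted: 99, 106, 106, 107, 114, 116, 117, 121, 122, 134, 144, 147, 148, 153, 154, 155, 156, 163, 165.
n = 19.
P20: r = 4.6; ranks 4–5 are 107, 114; interpolating gives 111.2.
P85: r = 16.3; ranks 16–17 are 155, 156; interpolating gives 155.3.
Difference: 155.3 − 111.2 = 44.1.

44.10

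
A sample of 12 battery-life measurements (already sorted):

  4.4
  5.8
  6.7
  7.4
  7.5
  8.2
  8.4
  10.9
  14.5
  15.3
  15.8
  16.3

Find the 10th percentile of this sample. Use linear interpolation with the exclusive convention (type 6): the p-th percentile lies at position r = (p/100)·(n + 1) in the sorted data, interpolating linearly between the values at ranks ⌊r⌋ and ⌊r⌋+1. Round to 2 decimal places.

4.82

n = 12.
r = (10/100)·(12 + 1) = 1.3.
Rank 1 is 4.4 and rank 2 is 5.8.
Interpolate: 4.4 + 0.3·(5.8 − 4.4) = 4.4 + 0.3·1.4 = 4.82.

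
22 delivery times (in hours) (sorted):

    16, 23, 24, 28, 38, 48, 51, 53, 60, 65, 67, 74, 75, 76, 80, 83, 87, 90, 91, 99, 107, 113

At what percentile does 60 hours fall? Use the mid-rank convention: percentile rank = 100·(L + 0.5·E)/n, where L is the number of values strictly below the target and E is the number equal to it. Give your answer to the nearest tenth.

Count below 60: L = 8; count equal: E = 1; n = 22.
Percentile rank = 100·(8 + 0.5·1)/22 = 100·8.5/22 = 38.64.

38.6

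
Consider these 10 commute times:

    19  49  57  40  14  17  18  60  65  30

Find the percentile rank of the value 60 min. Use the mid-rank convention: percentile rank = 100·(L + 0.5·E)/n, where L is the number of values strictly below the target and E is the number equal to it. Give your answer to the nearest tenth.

85.0

Sorted: 14, 17, 18, 19, 30, 40, 49, 57, 60, 65.
Count below 60: L = 8; count equal: E = 1; n = 10.
Percentile rank = 100·(8 + 0.5·1)/10 = 100·8.5/10 = 85.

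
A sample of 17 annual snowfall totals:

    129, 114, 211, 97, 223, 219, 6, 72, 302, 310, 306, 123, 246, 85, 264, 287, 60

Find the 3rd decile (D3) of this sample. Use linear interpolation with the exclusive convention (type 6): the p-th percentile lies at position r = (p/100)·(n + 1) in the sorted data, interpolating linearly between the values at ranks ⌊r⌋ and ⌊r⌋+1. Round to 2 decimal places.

103.80

Sorted: 6, 60, 72, 85, 97, 114, 123, 129, 211, 219, 223, 246, 264, 287, 302, 306, 310.
n = 17.
r = (30/100)·(17 + 1) = 5.4.
Rank 5 is 97 and rank 6 is 114.
Interpolate: 97 + 0.4·(114 − 97) = 97 + 0.4·17 = 103.8.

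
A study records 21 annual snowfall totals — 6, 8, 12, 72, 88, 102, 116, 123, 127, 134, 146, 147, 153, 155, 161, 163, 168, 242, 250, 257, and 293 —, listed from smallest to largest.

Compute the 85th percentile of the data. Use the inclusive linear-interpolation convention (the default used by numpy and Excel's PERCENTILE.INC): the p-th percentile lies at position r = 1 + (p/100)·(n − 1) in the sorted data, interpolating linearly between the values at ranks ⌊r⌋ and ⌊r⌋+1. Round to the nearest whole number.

242

n = 21.
r = 1 + (85/100)·(21 − 1) = 1 + 17 = 18.
r is an integer, so P85 is the value at rank 18: 242.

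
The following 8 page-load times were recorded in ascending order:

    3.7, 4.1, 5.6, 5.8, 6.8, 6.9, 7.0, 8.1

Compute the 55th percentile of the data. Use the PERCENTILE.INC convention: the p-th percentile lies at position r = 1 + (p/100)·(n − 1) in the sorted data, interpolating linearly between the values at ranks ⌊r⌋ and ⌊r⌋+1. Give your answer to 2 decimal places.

n = 8.
r = 1 + (55/100)·(8 − 1) = 1 + 3.85 = 4.85.
Rank 4 is 5.8 and rank 5 is 6.8.
Interpolate: 5.8 + 0.85·(6.8 − 5.8) = 5.8 + 0.85·1 = 6.65.

6.65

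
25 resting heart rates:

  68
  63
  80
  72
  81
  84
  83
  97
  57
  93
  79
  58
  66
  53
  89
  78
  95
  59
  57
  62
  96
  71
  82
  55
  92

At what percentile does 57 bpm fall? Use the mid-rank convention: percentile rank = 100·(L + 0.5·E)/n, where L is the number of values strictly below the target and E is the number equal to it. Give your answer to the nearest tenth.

Sorted: 53, 55, 57, 57, 58, 59, 62, 63, 66, 68, 71, 72, 78, 79, 80, 81, 82, 83, 84, 89, 92, 93, 95, 96, 97.
Count below 57: L = 2; count equal: E = 2; n = 25.
Percentile rank = 100·(2 + 0.5·2)/25 = 100·3/25 = 12.

12.0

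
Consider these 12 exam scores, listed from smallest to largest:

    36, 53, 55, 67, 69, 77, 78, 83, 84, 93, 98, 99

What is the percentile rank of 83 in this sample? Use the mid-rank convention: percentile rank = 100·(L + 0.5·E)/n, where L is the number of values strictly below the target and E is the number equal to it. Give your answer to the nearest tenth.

62.5

Count below 83: L = 7; count equal: E = 1; n = 12.
Percentile rank = 100·(7 + 0.5·1)/12 = 100·7.5/12 = 62.5.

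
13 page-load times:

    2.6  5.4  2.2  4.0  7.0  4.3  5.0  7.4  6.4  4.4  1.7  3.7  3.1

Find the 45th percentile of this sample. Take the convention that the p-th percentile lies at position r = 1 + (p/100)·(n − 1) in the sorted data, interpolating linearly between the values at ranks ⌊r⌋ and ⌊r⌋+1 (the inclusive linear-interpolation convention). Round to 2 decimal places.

Sorted: 1.7, 2.2, 2.6, 3.1, 3.7, 4.0, 4.3, 4.4, 5.0, 5.4, 6.4, 7.0, 7.4.
n = 13.
r = 1 + (45/100)·(13 − 1) = 1 + 5.4 = 6.4.
Rank 6 is 4.0 and rank 7 is 4.3.
Interpolate: 4.0 + 0.4·(4.3 − 4.0) = 4.0 + 0.4·0.3 = 4.12.

4.12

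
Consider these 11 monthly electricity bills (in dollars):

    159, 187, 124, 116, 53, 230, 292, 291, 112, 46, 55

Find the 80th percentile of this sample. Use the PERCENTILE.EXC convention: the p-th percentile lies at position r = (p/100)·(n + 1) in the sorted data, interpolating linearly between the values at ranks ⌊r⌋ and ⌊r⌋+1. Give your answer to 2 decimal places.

266.60

Sorted: 46, 53, 55, 112, 116, 124, 159, 187, 230, 291, 292.
n = 11.
r = (80/100)·(11 + 1) = 9.6.
Rank 9 is 230 and rank 10 is 291.
Interpolate: 230 + 0.6·(291 − 230) = 230 + 0.6·61 = 266.6.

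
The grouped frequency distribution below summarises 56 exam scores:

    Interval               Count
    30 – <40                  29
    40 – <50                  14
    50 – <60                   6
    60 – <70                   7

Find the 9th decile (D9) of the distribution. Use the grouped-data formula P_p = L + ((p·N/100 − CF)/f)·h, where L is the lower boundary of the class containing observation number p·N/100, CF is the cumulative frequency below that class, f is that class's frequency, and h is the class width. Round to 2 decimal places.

N = 56; target position k = 90/100 · 56 = 50.4.
Cumulative frequencies: 29, 43, 49, 56.
Observation 50.4 falls in the class 60 – <70.
L = 60, CF = 49, f = 7, h = 10.
P90 = 60 + ((50.4 − 49)/7)·10 = 60 + 2 = 62.

62.00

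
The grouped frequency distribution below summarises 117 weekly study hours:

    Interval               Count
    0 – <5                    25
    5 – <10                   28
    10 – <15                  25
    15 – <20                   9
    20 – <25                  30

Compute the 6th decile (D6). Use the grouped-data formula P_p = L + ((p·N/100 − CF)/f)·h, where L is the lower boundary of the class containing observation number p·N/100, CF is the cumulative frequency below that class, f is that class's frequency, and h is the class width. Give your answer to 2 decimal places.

N = 117; target position k = 60/100 · 117 = 70.2.
Cumulative frequencies: 25, 53, 78, 87, 117.
Observation 70.2 falls in the class 10 – <15.
L = 10, CF = 53, f = 25, h = 5.
P60 = 10 + ((70.2 − 53)/25)·5 = 10 + 3.44 = 13.44.

13.44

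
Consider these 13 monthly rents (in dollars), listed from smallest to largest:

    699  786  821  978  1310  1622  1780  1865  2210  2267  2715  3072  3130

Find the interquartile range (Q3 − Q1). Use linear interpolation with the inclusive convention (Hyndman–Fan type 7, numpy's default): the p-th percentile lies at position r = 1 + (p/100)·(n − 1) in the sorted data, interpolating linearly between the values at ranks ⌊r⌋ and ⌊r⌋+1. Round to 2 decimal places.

1289.00

n = 13.
P25: r = 4 (integer) → 978.
P75: r = 10 (integer) → 2267.
Difference: 2267 − 978 = 1289.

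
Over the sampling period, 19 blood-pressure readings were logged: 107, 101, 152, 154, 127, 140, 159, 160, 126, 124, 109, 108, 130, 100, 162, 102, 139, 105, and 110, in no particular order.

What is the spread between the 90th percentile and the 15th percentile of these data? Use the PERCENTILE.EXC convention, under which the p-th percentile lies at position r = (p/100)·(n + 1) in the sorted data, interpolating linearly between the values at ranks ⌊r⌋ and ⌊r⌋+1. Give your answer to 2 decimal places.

Sorted: 100, 101, 102, 105, 107, 108, 109, 110, 124, 126, 127, 130, 139, 140, 152, 154, 159, 160, 162.
n = 19.
P15: r = 3 (integer) → 102.
P90: r = 18 (integer) → 160.
Difference: 160 − 102 = 58.

58.00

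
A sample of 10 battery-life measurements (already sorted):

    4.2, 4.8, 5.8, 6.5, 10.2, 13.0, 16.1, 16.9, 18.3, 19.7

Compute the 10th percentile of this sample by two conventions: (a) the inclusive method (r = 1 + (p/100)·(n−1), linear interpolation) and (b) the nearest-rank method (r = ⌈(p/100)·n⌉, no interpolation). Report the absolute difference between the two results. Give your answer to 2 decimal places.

0.54

n = 10.
(a) r = 1.9; between ranks 1 (4.2) and 2 (4.8): 4.74.
(b) the nearest-rank method: rank 1 → 4.2.
|4.74 − 4.2| = 0.54.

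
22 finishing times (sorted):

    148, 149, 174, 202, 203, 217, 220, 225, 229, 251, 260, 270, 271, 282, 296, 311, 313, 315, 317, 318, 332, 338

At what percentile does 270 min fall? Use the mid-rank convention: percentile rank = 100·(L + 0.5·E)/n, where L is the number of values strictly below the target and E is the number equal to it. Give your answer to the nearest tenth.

52.3

Count below 270: L = 11; count equal: E = 1; n = 22.
Percentile rank = 100·(11 + 0.5·1)/22 = 100·11.5/22 = 52.27.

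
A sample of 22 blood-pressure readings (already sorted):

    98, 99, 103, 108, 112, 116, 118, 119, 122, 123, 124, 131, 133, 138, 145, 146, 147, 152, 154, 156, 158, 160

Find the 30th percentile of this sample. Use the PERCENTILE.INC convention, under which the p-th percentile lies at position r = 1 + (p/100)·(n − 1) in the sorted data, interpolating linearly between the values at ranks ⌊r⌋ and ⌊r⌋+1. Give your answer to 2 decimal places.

118.30

n = 22.
r = 1 + (30/100)·(22 − 1) = 1 + 6.3 = 7.3.
Rank 7 is 118 and rank 8 is 119.
Interpolate: 118 + 0.3·(119 − 118) = 118 + 0.3·1 = 118.3.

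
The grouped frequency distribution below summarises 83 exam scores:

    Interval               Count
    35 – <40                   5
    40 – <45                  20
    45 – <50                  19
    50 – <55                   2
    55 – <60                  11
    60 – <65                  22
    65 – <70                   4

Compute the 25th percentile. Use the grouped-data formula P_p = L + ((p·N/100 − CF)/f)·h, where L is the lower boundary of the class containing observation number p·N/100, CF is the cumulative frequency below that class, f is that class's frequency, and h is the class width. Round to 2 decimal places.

43.94

N = 83; target position k = 25/100 · 83 = 20.75.
Cumulative frequencies: 5, 25, 44, 46, 57, 79, 83.
Observation 20.75 falls in the class 40 – <45.
L = 40, CF = 5, f = 20, h = 5.
P25 = 40 + ((20.75 − 5)/20)·5 = 40 + 3.9375 = 43.9375.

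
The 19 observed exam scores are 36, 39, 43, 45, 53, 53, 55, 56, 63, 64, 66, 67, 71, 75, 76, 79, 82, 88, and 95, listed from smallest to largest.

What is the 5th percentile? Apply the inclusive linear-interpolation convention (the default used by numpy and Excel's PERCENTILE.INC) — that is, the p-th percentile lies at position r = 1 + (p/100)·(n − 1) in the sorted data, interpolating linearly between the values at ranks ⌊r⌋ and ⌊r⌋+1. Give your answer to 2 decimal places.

38.70

n = 19.
r = 1 + (5/100)·(19 − 1) = 1 + 0.9 = 1.9.
Rank 1 is 36 and rank 2 is 39.
Interpolate: 36 + 0.9·(39 − 36) = 36 + 0.9·3 = 38.7.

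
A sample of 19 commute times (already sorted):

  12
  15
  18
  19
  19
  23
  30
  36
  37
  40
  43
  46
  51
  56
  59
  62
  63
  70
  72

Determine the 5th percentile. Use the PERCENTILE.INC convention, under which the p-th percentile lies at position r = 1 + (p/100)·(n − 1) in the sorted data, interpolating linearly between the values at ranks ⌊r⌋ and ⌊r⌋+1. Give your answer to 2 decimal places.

14.70

n = 19.
r = 1 + (5/100)·(19 − 1) = 1 + 0.9 = 1.9.
Rank 1 is 12 and rank 2 is 15.
Interpolate: 12 + 0.9·(15 − 12) = 12 + 0.9·3 = 14.7.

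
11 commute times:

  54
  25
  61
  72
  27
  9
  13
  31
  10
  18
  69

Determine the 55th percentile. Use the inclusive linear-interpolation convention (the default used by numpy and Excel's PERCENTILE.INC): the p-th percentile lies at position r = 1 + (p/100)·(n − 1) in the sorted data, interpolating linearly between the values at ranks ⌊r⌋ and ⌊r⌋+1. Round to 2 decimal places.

Sorted: 9, 10, 13, 18, 25, 27, 31, 54, 61, 69, 72.
n = 11.
r = 1 + (55/100)·(11 − 1) = 1 + 5.5 = 6.5.
Rank 6 is 27 and rank 7 is 31.
Interpolate: 27 + 0.5·(31 − 27) = 27 + 0.5·4 = 29.

29.00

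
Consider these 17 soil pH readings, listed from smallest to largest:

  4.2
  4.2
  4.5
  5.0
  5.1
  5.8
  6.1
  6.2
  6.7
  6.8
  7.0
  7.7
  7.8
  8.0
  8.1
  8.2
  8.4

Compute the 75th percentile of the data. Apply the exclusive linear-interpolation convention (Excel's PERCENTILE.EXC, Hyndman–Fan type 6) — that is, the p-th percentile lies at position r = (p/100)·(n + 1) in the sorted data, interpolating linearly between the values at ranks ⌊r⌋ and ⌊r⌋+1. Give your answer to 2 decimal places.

7.90

n = 17.
r = (75/100)·(17 + 1) = 13.5.
Rank 13 is 7.8 and rank 14 is 8.0.
Interpolate: 7.8 + 0.5·(8.0 − 7.8) = 7.8 + 0.5·0.2 = 7.9.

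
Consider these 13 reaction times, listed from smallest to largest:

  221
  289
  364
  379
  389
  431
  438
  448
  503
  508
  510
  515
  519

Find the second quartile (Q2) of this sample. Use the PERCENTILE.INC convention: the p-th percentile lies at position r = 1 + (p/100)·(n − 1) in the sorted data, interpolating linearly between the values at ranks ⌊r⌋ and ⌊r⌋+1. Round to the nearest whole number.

438

n = 13.
r = 1 + (50/100)·(13 − 1) = 1 + 6 = 7.
r is an integer, so P50 is the value at rank 7: 438.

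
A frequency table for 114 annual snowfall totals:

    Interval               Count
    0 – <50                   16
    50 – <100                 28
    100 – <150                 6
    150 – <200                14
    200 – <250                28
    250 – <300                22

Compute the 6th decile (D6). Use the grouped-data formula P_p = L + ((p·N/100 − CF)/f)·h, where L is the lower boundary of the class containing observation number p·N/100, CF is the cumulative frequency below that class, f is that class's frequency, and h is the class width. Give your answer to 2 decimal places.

207.86

N = 114; target position k = 60/100 · 114 = 68.4.
Cumulative frequencies: 16, 44, 50, 64, 92, 114.
Observation 68.4 falls in the class 200 – <250.
L = 200, CF = 64, f = 28, h = 50.
P60 = 200 + ((68.4 − 64)/28)·50 = 200 + 7.85714 = 207.857.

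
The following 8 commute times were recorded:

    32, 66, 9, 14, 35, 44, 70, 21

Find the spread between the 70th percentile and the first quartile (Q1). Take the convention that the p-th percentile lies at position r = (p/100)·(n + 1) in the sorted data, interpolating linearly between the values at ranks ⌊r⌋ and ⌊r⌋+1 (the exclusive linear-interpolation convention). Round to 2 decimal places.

34.85

Sorted: 9, 14, 21, 32, 35, 44, 66, 70.
n = 8.
P25: r = 2.25; ranks 2–3 are 14, 21; interpolating gives 15.75.
P70: r = 6.3; ranks 6–7 are 44, 66; interpolating gives 50.6.
Difference: 50.6 − 15.75 = 34.85.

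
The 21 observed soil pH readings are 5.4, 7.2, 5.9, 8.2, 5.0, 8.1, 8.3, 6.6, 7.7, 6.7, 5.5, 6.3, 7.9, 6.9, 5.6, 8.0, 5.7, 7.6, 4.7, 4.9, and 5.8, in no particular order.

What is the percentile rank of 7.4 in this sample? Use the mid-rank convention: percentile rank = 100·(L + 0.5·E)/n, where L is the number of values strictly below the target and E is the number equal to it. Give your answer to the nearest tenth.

Sorted: 4.7, 4.9, 5.0, 5.4, 5.5, 5.6, 5.7, 5.8, 5.9, 6.3, 6.6, 6.7, 6.9, 7.2, 7.6, 7.7, 7.9, 8.0, 8.1, 8.2, 8.3.
Count below 7.4: L = 14; count equal: E = 0; n = 21.
Percentile rank = 100·(14 + 0.5·0)/21 = 100·14/21 = 66.67.

66.7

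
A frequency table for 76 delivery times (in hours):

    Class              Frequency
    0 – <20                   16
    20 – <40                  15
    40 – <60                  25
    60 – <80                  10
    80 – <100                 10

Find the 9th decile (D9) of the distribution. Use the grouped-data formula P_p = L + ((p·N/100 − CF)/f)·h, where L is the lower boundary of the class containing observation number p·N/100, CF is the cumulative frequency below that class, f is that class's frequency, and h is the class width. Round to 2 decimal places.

84.80

N = 76; target position k = 90/100 · 76 = 68.4.
Cumulative frequencies: 16, 31, 56, 66, 76.
Observation 68.4 falls in the class 80 – <100.
L = 80, CF = 66, f = 10, h = 20.
P90 = 80 + ((68.4 − 66)/10)·20 = 80 + 4.8 = 84.8.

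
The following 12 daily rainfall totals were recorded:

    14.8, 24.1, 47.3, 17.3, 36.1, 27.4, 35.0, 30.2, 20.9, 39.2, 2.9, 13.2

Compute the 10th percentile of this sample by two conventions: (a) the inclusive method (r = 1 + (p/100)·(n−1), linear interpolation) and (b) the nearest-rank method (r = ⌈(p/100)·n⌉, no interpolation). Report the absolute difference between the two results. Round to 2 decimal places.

0.16

Sorted: 2.9, 13.2, 14.8, 17.3, 20.9, 24.1, 27.4, 30.2, 35.0, 36.1, 39.2, 47.3.
n = 12.
(a) r = 2.1; between ranks 2 (13.2) and 3 (14.8): 13.36.
(b) the nearest-rank method: rank 2 → 13.2.
|13.36 − 13.2| = 0.16.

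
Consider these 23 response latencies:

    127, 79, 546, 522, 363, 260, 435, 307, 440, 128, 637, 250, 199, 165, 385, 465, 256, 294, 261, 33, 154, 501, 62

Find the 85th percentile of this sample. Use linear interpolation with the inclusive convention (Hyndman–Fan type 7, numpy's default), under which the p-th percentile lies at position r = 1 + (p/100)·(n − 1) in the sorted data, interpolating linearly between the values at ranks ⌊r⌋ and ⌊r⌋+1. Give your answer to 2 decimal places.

490.20

Sorted: 33, 62, 79, 127, 128, 154, 165, 199, 250, 256, 260, 261, 294, 307, 363, 385, 435, 440, 465, 501, 522, 546, 637.
n = 23.
r = 1 + (85/100)·(23 − 1) = 1 + 18.7 = 19.7.
Rank 19 is 465 and rank 20 is 501.
Interpolate: 465 + 0.7·(501 − 465) = 465 + 0.7·36 = 490.2.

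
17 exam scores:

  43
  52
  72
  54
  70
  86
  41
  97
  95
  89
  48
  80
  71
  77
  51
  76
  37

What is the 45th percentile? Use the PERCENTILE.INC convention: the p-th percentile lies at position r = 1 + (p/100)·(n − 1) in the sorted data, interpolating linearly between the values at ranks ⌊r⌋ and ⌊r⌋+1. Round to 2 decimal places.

70.20

Sorted: 37, 41, 43, 48, 51, 52, 54, 70, 71, 72, 76, 77, 80, 86, 89, 95, 97.
n = 17.
r = 1 + (45/100)·(17 − 1) = 1 + 7.2 = 8.2.
Rank 8 is 70 and rank 9 is 71.
Interpolate: 70 + 0.2·(71 − 70) = 70 + 0.2·1 = 70.2.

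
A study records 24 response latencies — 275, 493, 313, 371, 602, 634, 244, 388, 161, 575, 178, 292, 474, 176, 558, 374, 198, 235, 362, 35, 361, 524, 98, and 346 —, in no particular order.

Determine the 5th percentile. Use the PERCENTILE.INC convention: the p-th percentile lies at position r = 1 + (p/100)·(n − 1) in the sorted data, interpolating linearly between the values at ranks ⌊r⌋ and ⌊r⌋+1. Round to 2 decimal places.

Sorted: 35, 98, 161, 176, 178, 198, 235, 244, 275, 292, 313, 346, 361, 362, 371, 374, 388, 474, 493, 524, 558, 575, 602, 634.
n = 24.
r = 1 + (5/100)·(24 − 1) = 1 + 1.15 = 2.15.
Rank 2 is 98 and rank 3 is 161.
Interpolate: 98 + 0.15·(161 − 98) = 98 + 0.15·63 = 107.45.

107.45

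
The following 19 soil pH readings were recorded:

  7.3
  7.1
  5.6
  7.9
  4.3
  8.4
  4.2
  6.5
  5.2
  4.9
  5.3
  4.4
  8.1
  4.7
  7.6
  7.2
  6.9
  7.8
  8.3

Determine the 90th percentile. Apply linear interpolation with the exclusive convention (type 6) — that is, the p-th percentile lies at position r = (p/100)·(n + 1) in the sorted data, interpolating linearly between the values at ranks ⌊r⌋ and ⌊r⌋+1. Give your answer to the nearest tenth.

8.3

Sorted: 4.2, 4.3, 4.4, 4.7, 4.9, 5.2, 5.3, 5.6, 6.5, 6.9, 7.1, 7.2, 7.3, 7.6, 7.8, 7.9, 8.1, 8.3, 8.4.
n = 19.
r = (90/100)·(19 + 1) = 18.
r is an integer, so P90 is the value at rank 18: 8.3.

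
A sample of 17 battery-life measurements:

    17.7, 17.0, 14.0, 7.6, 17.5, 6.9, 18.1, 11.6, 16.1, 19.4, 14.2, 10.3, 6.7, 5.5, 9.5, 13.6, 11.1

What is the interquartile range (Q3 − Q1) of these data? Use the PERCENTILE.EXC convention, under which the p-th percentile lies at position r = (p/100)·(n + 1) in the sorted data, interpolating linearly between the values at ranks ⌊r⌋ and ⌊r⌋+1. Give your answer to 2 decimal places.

8.70

Sorted: 5.5, 6.7, 6.9, 7.6, 9.5, 10.3, 11.1, 11.6, 13.6, 14.0, 14.2, 16.1, 17.0, 17.5, 17.7, 18.1, 19.4.
n = 17.
P25: r = 4.5; ranks 4–5 are 7.6, 9.5; interpolating gives 8.55.
P75: r = 13.5; ranks 13–14 are 17.0, 17.5; interpolating gives 17.25.
Difference: 17.25 − 8.55 = 8.7.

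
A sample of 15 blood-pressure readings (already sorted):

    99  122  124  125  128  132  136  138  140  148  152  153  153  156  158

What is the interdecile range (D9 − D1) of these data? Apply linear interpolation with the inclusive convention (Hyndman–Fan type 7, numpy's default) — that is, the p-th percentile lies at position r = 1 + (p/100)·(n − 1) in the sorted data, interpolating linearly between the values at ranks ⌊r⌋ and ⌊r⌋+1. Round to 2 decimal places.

n = 15.
P10: r = 2.4; ranks 2–3 are 122, 124; interpolating gives 122.8.
P90: r = 13.6; ranks 13–14 are 153, 156; interpolating gives 154.8.
Difference: 154.8 − 122.8 = 32.

32.00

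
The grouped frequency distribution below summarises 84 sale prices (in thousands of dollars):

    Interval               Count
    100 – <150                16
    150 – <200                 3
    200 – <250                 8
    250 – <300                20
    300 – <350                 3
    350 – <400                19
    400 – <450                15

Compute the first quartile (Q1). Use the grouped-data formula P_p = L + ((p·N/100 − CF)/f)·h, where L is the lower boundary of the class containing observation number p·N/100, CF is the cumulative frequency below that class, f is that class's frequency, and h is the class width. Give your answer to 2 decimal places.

212.50

N = 84; target position k = 25/100 · 84 = 21.
Cumulative frequencies: 16, 19, 27, 47, 50, 69, 84.
Observation 21 falls in the class 200 – <250.
L = 200, CF = 19, f = 8, h = 50.
P25 = 200 + ((21 − 19)/8)·50 = 200 + 12.5 = 212.5.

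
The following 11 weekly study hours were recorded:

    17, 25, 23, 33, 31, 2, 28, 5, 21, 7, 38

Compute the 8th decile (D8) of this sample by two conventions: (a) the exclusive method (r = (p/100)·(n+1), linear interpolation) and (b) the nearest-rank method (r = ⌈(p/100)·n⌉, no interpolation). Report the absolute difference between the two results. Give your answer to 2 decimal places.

1.20

Sorted: 2, 5, 7, 17, 21, 23, 25, 28, 31, 33, 38.
n = 11.
(a) r = 9.6; between ranks 9 (31) and 10 (33): 32.2.
(b) the nearest-rank method: rank 9 → 31.
|32.2 − 31| = 1.2.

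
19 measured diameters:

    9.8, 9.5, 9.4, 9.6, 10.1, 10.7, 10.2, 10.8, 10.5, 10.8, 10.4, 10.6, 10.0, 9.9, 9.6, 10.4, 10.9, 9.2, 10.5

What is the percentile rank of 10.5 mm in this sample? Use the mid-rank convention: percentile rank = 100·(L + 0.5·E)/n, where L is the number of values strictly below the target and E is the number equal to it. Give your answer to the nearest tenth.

68.4

Sorted: 9.2, 9.4, 9.5, 9.6, 9.6, 9.8, 9.9, 10.0, 10.1, 10.2, 10.4, 10.4, 10.5, 10.5, 10.6, 10.7, 10.8, 10.8, 10.9.
Count below 10.5: L = 12; count equal: E = 2; n = 19.
Percentile rank = 100·(12 + 0.5·2)/19 = 100·13/19 = 68.42.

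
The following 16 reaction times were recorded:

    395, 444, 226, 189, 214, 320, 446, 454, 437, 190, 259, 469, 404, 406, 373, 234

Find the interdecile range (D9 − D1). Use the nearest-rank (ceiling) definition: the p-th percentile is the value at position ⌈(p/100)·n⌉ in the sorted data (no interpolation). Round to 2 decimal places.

264.00

Sorted: 189, 190, 214, 226, 234, 259, 320, 373, 395, 404, 406, 437, 444, 446, 454, 469.
n = 16.
P10: rank ⌈10/100·16⌉ = 2 → 190.
P90: rank ⌈90/100·16⌉ = 15 → 454.
Difference: 454 − 190 = 264.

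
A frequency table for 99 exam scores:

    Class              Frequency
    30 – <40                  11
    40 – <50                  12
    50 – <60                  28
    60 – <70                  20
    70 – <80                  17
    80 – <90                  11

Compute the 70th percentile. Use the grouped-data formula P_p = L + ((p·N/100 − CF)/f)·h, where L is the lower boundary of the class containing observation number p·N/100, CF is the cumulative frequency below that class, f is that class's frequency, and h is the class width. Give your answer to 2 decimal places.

69.15

N = 99; target position k = 70/100 · 99 = 69.3.
Cumulative frequencies: 11, 23, 51, 71, 88, 99.
Observation 69.3 falls in the class 60 – <70.
L = 60, CF = 51, f = 20, h = 10.
P70 = 60 + ((69.3 − 51)/20)·10 = 60 + 9.15 = 69.15.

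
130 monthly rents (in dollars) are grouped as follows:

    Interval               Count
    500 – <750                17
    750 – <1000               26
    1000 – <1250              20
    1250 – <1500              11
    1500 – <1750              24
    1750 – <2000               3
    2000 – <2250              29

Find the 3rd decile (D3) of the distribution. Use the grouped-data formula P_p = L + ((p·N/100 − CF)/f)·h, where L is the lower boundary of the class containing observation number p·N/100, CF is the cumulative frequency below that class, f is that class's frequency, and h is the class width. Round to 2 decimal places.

N = 130; target position k = 30/100 · 130 = 39.
Cumulative frequencies: 17, 43, 63, 74, 98, 101, 130.
Observation 39 falls in the class 750 – <1000.
L = 750, CF = 17, f = 26, h = 250.
P30 = 750 + ((39 − 17)/26)·250 = 750 + 211.538 = 961.538.

961.54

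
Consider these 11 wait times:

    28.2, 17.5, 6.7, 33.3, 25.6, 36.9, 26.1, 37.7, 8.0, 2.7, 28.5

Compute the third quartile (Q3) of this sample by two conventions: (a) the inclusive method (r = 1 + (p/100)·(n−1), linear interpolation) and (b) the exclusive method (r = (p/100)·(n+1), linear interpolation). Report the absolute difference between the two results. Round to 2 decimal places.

2.40

Sorted: 2.7, 6.7, 8.0, 17.5, 25.6, 26.1, 28.2, 28.5, 33.3, 36.9, 37.7.
n = 11.
(a) r = 8.5; between ranks 8 (28.5) and 9 (33.3): 30.9.
(b) r = 9 → value at rank 9 = 33.3.
|30.9 − 33.3| = 2.4.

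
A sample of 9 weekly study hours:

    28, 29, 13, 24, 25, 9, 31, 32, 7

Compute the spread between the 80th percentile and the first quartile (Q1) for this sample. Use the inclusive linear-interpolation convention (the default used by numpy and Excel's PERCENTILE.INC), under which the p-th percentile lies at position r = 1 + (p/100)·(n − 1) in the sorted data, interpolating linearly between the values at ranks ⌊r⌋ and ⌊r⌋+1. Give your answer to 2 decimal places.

Sorted: 7, 9, 13, 24, 25, 28, 29, 31, 32.
n = 9.
P25: r = 3 (integer) → 13.
P80: r = 7.4; ranks 7–8 are 29, 31; interpolating gives 29.8.
Difference: 29.8 − 13 = 16.8.

16.80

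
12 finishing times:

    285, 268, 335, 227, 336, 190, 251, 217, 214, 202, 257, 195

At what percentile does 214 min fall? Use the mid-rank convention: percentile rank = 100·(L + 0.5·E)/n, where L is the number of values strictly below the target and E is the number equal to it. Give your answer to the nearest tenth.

Sorted: 190, 195, 202, 214, 217, 227, 251, 257, 268, 285, 335, 336.
Count below 214: L = 3; count equal: E = 1; n = 12.
Percentile rank = 100·(3 + 0.5·1)/12 = 100·3.5/12 = 29.17.

29.2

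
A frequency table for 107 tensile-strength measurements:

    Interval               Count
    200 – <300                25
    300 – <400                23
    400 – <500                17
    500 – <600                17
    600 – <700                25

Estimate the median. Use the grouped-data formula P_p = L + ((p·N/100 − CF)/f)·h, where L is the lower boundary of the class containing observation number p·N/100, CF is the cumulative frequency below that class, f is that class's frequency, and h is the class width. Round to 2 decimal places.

432.35

N = 107; target position k = 50/100 · 107 = 53.5.
Cumulative frequencies: 25, 48, 65, 82, 107.
Observation 53.5 falls in the class 400 – <500.
L = 400, CF = 48, f = 17, h = 100.
P50 = 400 + ((53.5 − 48)/17)·100 = 400 + 32.3529 = 432.353.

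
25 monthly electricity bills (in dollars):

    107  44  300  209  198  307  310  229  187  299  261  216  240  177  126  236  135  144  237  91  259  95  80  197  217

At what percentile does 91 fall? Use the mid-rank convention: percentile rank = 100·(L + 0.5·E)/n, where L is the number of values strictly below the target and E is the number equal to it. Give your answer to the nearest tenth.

10.0

Sorted: 44, 80, 91, 95, 107, 126, 135, 144, 177, 187, 197, 198, 209, 216, 217, 229, 236, 237, 240, 259, 261, 299, 300, 307, 310.
Count below 91: L = 2; count equal: E = 1; n = 25.
Percentile rank = 100·(2 + 0.5·1)/25 = 100·2.5/25 = 10.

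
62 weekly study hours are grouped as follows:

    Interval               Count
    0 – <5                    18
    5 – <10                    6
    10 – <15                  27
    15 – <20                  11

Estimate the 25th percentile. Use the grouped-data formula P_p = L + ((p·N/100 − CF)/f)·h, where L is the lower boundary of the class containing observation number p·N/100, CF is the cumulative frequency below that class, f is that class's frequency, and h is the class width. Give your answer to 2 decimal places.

4.31

N = 62; target position k = 25/100 · 62 = 15.5.
Cumulative frequencies: 18, 24, 51, 62.
Observation 15.5 falls in the class 0 – <5.
L = 0, CF = 0, f = 18, h = 5.
P25 = 0 + ((15.5 − 0)/18)·5 = 0 + 4.30556 = 4.30556.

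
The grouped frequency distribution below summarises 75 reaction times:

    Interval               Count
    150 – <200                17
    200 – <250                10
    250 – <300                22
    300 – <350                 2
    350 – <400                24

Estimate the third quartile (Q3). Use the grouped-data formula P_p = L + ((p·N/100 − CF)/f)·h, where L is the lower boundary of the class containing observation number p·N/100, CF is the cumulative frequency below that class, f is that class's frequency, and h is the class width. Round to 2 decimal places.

N = 75; target position k = 75/100 · 75 = 56.25.
Cumulative frequencies: 17, 27, 49, 51, 75.
Observation 56.25 falls in the class 350 – <400.
L = 350, CF = 51, f = 24, h = 50.
P75 = 350 + ((56.25 − 51)/24)·50 = 350 + 10.9375 = 360.938.

360.94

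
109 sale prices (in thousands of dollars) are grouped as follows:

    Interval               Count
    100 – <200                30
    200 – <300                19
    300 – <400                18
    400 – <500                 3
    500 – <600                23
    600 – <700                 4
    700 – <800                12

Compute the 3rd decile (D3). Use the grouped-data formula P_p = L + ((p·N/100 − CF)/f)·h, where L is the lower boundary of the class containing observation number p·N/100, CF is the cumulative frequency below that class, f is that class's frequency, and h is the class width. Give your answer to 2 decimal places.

N = 109; target position k = 30/100 · 109 = 32.7.
Cumulative frequencies: 30, 49, 67, 70, 93, 97, 109.
Observation 32.7 falls in the class 200 – <300.
L = 200, CF = 30, f = 19, h = 100.
P30 = 200 + ((32.7 − 30)/19)·100 = 200 + 14.2105 = 214.211.

214.21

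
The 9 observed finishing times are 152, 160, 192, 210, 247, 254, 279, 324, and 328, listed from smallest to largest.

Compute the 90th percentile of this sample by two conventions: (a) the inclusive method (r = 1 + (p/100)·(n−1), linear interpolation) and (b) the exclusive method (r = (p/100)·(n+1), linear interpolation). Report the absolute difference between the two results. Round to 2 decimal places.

n = 9.
(a) r = 8.2; between ranks 8 (324) and 9 (328): 324.8.
(b) r = 9 → value at rank 9 = 328.
|324.8 − 328| = 3.2.

3.20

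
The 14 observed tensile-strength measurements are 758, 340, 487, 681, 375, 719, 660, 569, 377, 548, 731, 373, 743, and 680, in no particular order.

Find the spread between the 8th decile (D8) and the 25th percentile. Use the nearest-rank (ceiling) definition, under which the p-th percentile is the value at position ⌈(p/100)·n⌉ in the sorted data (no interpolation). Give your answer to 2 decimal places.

Sorted: 340, 373, 375, 377, 487, 548, 569, 660, 680, 681, 719, 731, 743, 758.
n = 14.
P25: rank ⌈25/100·14⌉ = 4 → 377.
P80: rank ⌈80/100·14⌉ = 12 → 731.
Difference: 731 − 377 = 354.

354.00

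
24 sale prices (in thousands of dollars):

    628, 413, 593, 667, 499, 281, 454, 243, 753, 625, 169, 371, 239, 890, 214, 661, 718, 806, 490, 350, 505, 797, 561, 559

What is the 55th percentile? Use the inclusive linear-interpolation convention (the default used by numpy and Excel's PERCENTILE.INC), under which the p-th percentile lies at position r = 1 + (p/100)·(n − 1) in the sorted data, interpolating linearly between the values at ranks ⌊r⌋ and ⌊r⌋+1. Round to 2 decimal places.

Sorted: 169, 214, 239, 243, 281, 350, 371, 413, 454, 490, 499, 505, 559, 561, 593, 625, 628, 661, 667, 718, 753, 797, 806, 890.
n = 24.
r = 1 + (55/100)·(24 − 1) = 1 + 12.65 = 13.65.
Rank 13 is 559 and rank 14 is 561.
Interpolate: 559 + 0.65·(561 − 559) = 559 + 0.65·2 = 560.3.

560.30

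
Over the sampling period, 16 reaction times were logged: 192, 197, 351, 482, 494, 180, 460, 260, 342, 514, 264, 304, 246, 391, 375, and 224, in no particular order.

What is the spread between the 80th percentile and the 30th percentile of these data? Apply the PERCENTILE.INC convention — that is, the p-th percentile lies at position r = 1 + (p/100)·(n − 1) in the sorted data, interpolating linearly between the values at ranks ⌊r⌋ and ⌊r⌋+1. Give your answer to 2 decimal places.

Sorted: 180, 192, 197, 224, 246, 260, 264, 304, 342, 351, 375, 391, 460, 482, 494, 514.
n = 16.
P30: r = 5.5; ranks 5–6 are 246, 260; interpolating gives 253.
P80: r = 13 (integer) → 460.
Difference: 460 − 253 = 207.

207.00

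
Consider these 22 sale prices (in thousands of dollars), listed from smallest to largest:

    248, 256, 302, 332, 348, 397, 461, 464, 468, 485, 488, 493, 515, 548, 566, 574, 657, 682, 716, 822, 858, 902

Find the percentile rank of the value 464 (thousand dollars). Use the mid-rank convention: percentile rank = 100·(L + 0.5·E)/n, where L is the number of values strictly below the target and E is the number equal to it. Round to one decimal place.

34.1

Count below 464: L = 7; count equal: E = 1; n = 22.
Percentile rank = 100·(7 + 0.5·1)/22 = 100·7.5/22 = 34.09.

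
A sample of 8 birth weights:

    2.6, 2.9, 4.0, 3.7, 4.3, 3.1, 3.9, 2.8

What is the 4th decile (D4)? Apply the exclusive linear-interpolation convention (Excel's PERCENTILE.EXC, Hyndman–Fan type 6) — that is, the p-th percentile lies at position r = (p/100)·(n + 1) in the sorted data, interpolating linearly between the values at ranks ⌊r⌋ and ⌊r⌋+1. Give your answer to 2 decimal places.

Sorted: 2.6, 2.8, 2.9, 3.1, 3.7, 3.9, 4.0, 4.3.
n = 8.
r = (40/100)·(8 + 1) = 3.6.
Rank 3 is 2.9 and rank 4 is 3.1.
Interpolate: 2.9 + 0.6·(3.1 − 2.9) = 2.9 + 0.6·0.2 = 3.02.

3.02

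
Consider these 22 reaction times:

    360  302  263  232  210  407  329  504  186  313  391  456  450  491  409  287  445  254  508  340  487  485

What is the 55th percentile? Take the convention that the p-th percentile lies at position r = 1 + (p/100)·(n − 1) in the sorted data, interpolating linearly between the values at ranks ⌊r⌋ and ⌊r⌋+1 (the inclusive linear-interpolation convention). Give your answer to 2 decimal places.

Sorted: 186, 210, 232, 254, 263, 287, 302, 313, 329, 340, 360, 391, 407, 409, 445, 450, 456, 485, 487, 491, 504, 508.
n = 22.
r = 1 + (55/100)·(22 − 1) = 1 + 11.55 = 12.55.
Rank 12 is 391 and rank 13 is 407.
Interpolate: 391 + 0.55·(407 − 391) = 391 + 0.55·16 = 399.8.

399.80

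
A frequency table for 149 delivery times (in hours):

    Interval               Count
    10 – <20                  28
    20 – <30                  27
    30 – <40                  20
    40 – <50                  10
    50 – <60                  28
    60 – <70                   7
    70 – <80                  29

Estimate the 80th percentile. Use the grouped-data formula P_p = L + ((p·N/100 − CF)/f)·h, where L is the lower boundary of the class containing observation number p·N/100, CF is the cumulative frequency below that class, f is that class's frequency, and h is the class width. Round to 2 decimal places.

N = 149; target position k = 80/100 · 149 = 119.2.
Cumulative frequencies: 28, 55, 75, 85, 113, 120, 149.
Observation 119.2 falls in the class 60 – <70.
L = 60, CF = 113, f = 7, h = 10.
P80 = 60 + ((119.2 − 113)/7)·10 = 60 + 8.85714 = 68.8571.

68.86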